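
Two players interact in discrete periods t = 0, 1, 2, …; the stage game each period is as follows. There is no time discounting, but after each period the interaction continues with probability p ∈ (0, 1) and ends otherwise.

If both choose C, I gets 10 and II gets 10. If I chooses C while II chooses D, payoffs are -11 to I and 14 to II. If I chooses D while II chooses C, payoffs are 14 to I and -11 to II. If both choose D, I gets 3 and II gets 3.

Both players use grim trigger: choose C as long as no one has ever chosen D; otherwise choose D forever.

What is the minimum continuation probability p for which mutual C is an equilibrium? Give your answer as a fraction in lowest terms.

With no time discounting, the continuation probability p plays the role of the discount factor.
Grim-trigger IC: 10/(1−p) ≥ 14 + 3p/(1−p) ⇒ p ≥ (14−10)/(14−3) = 4/11.

4/11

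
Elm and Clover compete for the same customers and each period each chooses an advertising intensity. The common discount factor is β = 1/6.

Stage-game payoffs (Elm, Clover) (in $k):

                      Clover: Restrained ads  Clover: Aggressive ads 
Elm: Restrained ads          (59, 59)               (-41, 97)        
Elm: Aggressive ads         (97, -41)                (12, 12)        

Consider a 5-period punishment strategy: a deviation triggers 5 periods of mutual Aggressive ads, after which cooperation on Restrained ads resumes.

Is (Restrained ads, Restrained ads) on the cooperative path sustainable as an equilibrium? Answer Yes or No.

No

IC: β+…+β^5 ≥ (97−59)/(59−12) = 38/47.
At β = 1/6: partial sum = 0.2000 < 0.8085. Cooperation not sustainable.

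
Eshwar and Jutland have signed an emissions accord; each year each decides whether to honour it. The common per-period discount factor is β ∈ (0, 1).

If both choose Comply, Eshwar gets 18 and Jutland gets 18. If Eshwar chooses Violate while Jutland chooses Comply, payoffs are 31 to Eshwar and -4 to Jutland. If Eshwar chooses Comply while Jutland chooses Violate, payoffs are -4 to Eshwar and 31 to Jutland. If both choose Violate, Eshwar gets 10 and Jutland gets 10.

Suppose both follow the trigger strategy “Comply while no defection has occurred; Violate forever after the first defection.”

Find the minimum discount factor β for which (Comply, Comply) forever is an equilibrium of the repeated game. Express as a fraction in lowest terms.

13/21

Under grim trigger the critical discount factor is (T−C)/(T−P) with T = 31, C = 18, P = 10.
β* = (31−18)/(31−10) = 13/21.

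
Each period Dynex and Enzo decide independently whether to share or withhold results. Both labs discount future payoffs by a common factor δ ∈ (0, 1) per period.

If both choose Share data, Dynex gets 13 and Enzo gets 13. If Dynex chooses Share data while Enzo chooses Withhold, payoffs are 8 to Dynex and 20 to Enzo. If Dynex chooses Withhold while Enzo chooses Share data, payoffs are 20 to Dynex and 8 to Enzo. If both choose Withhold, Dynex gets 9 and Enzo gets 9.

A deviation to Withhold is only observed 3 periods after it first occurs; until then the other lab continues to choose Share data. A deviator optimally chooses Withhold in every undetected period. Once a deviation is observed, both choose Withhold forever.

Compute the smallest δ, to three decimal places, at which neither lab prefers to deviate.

Deviating for the 3 undetected periods gains 20−13 = 7 per period over cooperation, then loses 13−9 = 4 per period forever once punishment starts.
Gain: 7(1 + δ + … + δ^2); loss: 4·δ^3/(1−δ).
No profitable deviation ⇔ 7(1−δ^3) ≤ 4·δ^3, i.e. δ^3 ≥ 7/(7+4) = 7/11.
Hence δ ≥ (7/11)^(1/3) ≈ 0.860.

0.860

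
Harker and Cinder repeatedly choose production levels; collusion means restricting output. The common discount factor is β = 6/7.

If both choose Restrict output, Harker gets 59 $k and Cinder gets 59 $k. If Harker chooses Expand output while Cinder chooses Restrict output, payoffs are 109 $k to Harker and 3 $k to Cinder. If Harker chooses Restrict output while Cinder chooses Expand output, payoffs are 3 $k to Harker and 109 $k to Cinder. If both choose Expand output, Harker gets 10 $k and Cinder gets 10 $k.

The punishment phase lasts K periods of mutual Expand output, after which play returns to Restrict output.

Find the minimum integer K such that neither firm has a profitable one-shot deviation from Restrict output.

2

Need Σ_{k=1}^{K} β^k ≥ (109−59)/(59−10) = 1.0204 at β = 6/7.
At K = 1 the sum is 0.8571 < 1.0204; at K = 2 it is 1.5918 ≥ 1.0204.
So the minimum punishment length is K = 2.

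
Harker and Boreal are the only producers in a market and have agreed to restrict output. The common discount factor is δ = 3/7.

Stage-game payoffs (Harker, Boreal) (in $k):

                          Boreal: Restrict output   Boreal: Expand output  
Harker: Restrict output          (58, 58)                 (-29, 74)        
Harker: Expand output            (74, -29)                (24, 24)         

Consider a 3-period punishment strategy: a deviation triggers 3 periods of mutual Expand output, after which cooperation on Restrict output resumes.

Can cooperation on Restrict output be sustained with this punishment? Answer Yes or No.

Yes

Comparing payoff streams over the 4 periods until play realigns: cooperate → 58(1+δ+…+δ^3); deviate → 74 + 24(δ+…+δ^3).
Cooperation is sustained iff (58−24)(δ+…+δ^3) ≥ 74−58.
δ+…+δ^3 = 3/7·(1−(3/7)^3)/(1−3/7) = 0.6910, and (74−58)/(58−24) = 0.4706.
0.6910 ≥ 0.4706, so cooperation is sustainable.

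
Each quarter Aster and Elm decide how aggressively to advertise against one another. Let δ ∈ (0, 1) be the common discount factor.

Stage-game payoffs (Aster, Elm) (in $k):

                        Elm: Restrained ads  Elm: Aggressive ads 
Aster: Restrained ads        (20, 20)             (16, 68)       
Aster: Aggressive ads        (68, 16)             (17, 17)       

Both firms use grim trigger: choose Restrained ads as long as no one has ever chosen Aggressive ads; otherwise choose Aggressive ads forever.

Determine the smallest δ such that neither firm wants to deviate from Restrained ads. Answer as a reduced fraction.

Cooperation forever yields 20 each period: 20/(1−δ).
Deviating yields 68 once, then 17 forever: 68 + 17δ/(1−δ).
No profitable deviation requires 20/(1−δ) ≥ 68 + 17δ/(1−δ).
Multiplying by (1−δ): 20 ≥ 68(1−δ) + 17δ = 68 − 51δ.
So 51δ ≥ 48, i.e. δ ≥ 48/51 = 16/17.

16/17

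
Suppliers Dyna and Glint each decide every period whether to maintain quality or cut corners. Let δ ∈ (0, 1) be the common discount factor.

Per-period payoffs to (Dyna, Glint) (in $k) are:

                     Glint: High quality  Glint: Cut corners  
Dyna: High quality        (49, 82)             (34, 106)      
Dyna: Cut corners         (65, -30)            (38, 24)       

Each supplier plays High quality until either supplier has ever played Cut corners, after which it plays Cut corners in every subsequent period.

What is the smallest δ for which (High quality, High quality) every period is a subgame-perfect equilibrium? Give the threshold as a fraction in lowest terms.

16/27

For Dyna: deviation gain 65−49 = 16, per-period punishment loss 49−38 = 11. IC gives δ ≥ 16/27.
For Glint: gain 24, loss 58 per period, so δ ≥ 24/82 = 12/41.
The tighter constraint is Dyna's, so cooperation needs δ ≥ 16/27.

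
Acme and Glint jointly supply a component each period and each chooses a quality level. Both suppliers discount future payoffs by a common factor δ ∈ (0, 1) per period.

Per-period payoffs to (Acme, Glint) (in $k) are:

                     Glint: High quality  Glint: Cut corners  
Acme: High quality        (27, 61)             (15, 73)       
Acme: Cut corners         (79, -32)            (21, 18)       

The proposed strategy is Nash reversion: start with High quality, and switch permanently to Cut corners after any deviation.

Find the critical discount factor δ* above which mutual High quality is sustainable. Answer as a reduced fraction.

Acme's threshold: (79−27)/(79−21) = 26/29.
Glint's threshold: (73−61)/(73−18) = 12/55.
26/29 > 12/55, so Acme binds and δ* = 26/29.

26/29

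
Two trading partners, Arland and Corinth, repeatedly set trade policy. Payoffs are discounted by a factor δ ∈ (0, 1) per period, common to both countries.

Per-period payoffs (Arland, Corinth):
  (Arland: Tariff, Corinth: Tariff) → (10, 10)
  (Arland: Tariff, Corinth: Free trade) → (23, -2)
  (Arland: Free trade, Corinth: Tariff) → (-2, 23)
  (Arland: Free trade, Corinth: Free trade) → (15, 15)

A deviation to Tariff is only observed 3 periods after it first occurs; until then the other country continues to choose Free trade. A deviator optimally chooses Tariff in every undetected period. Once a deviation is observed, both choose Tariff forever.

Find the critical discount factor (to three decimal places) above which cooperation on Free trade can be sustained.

The best deviation is to choose Tariff for all 3 undetected periods, earning 23 each, then 10 forever once detected.
Deviation value: 23(1−δ^3)/(1−δ) + 10δ^3/(1−δ); cooperation value: 15/(1−δ).
IC: 15 ≥ 23(1−δ^3) + 10δ^3 = 23 − 13δ^3.
So δ^3 ≥ 8/13, giving δ ≥ (8/13)^(1/3) ≈ 0.851.

0.851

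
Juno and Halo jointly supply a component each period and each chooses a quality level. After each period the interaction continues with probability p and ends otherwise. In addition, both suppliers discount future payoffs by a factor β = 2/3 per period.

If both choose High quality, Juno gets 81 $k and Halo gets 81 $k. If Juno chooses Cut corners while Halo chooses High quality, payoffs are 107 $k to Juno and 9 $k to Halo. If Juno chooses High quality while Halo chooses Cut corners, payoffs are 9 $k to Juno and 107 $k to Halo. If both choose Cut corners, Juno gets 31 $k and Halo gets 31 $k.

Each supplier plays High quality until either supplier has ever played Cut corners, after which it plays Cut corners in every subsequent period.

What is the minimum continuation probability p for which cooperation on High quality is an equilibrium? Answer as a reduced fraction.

Expected continuation weight on next period's payoff is β·p = 2/3·p, which plays the role of the discount factor.
Cooperation requires 2/3·p ≥ (107−81)/(107−31) = 13/38, hence p ≥ 39/76.

39/76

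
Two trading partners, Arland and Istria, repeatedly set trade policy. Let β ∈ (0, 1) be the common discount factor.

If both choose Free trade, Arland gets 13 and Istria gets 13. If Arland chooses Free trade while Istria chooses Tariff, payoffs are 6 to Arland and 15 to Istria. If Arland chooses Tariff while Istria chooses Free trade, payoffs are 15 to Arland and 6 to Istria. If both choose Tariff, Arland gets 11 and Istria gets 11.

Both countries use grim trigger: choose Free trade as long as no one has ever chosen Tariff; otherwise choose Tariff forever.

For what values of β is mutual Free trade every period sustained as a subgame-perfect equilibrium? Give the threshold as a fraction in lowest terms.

Cooperation forever yields 13 each period: 13/(1−β).
Deviating yields 15 once, then 11 forever: 15 + 11β/(1−β).
No profitable deviation requires 13/(1−β) ≥ 15 + 11β/(1−β).
Multiplying by (1−β): 13 ≥ 15(1−β) + 11β = 15 − 4β.
So 4β ≥ 2, i.e. β ≥ 2/4 = 1/2.

1/2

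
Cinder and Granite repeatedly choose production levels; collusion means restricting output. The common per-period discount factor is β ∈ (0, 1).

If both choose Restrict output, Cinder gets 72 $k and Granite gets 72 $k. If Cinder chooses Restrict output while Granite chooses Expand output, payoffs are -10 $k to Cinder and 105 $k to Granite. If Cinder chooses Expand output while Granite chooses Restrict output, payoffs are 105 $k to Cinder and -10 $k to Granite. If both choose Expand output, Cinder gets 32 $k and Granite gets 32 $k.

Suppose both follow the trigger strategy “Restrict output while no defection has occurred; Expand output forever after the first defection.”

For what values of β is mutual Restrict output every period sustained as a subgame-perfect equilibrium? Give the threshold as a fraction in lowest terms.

Cooperation forever yields 72 each period: 72/(1−β).
Deviating yields 105 once, then 32 forever: 105 + 32β/(1−β).
No profitable deviation requires 72/(1−β) ≥ 105 + 32β/(1−β).
Multiplying by (1−β): 72 ≥ 105(1−β) + 32β = 105 − 73β.
So 73β ≥ 33, i.e. β ≥ 33/73.

33/73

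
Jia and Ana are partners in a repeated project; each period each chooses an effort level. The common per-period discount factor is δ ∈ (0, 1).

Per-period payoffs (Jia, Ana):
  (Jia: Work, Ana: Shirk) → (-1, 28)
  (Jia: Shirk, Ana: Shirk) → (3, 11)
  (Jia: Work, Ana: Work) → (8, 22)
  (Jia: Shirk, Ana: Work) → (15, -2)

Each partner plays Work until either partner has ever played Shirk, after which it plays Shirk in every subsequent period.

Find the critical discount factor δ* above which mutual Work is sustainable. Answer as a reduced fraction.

Jia's threshold: (15−8)/(15−3) = 7/12.
Ana's threshold: (28−22)/(28−11) = 6/17.
7/12 > 6/17, so Jia binds and δ* = 7/12.

7/12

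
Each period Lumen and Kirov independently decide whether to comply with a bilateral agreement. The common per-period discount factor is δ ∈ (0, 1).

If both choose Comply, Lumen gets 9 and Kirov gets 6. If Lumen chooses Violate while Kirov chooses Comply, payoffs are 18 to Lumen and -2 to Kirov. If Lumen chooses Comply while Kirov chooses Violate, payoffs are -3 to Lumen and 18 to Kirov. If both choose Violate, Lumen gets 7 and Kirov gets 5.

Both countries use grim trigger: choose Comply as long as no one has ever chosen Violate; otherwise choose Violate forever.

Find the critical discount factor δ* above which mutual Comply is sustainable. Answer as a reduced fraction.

Lumen: cooperation gives 9 each period; deviation gives 18 once then 7 forever.
  9/(1−δ) ≥ 18 + 7δ/(1−δ) ⇒ δ ≥ 9/11.
Kirov: cooperation gives 6 each period; deviation gives 18 once then 5 forever.
  δ ≥ 12/13.
Both must hold, so the binding constraint is Kirov's: δ ≥ 12/13.

12/13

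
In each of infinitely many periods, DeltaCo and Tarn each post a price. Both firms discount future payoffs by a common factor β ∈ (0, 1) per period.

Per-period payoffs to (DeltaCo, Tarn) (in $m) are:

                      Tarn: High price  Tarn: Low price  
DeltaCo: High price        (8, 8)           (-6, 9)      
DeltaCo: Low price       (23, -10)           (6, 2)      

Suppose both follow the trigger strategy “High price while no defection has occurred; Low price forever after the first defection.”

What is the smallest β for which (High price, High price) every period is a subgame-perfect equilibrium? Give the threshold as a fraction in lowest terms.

15/17

DeltaCo: cooperation gives 8 each period; deviation gives 23 once then 6 forever.
  8/(1−β) ≥ 23 + 6β/(1−β) ⇒ β ≥ 15/17.
Tarn: cooperation gives 8 each period; deviation gives 9 once then 2 forever.
  β ≥ 1/7.
Both must hold, so the binding constraint is DeltaCo's: β ≥ 15/17.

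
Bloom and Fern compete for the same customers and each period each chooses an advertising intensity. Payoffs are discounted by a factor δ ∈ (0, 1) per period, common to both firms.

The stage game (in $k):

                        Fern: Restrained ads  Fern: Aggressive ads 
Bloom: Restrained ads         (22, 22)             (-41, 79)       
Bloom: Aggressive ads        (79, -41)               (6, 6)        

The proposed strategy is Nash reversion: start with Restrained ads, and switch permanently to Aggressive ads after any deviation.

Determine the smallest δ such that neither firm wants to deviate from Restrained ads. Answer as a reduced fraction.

22/(1−δ) ≥ 79 + 6δ/(1−δ)
22 ≥ 79 − 73δ
δ ≥ 57/73.

57/73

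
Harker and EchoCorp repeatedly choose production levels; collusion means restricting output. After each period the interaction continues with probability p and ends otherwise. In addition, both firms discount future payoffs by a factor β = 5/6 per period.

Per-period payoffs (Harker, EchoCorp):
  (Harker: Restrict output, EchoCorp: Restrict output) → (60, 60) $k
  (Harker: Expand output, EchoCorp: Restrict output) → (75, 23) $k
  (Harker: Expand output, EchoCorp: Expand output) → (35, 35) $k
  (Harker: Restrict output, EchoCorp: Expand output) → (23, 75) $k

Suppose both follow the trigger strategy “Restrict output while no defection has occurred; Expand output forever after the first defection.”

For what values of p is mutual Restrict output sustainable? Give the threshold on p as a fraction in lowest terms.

9/20

Expected continuation weight on next period's payoff is β·p = 5/6·p, which plays the role of the discount factor.
Cooperation requires 5/6·p ≥ (75−60)/(75−35) = 3/8, hence p ≥ 9/20.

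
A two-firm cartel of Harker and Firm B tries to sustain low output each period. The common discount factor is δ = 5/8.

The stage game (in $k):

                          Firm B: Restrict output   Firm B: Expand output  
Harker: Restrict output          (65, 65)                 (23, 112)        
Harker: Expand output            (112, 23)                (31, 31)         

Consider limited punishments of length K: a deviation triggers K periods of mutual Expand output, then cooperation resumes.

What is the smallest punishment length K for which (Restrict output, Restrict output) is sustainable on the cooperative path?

Need Σ_{k=1}^{K} δ^k ≥ (112−65)/(65−31) = 1.3824 at δ = 5/8.
At K = 3 the sum is 1.2598 < 1.3824; at K = 4 it is 1.4124 ≥ 1.3824.
So the minimum punishment length is K = 4.

4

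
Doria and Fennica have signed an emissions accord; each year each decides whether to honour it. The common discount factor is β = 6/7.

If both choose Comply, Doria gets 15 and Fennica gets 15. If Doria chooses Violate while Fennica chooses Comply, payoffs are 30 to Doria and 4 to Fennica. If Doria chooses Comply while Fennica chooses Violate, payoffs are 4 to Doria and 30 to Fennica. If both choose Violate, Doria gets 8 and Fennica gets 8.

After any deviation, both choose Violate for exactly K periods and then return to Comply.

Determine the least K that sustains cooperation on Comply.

No profitable deviation requires (15−8)(β+…+β^K) ≥ 30−15, i.e. β+…+β^K ≥ 15/7 ≈ 2.1429.
With β = 6/7, the partial sums are K=1: 0.8571, K=2: 1.5918, K=3: 2.2216.
K = 3 is the first length at which the sum reaches 2.1429.

3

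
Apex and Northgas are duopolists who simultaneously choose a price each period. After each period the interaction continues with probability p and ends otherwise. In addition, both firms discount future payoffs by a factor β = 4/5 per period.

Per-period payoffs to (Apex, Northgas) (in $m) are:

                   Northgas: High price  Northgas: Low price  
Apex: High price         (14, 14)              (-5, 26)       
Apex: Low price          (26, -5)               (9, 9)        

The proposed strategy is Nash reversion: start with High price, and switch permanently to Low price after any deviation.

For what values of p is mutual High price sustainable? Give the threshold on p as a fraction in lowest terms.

15/17

Expected continuation weight on next period's payoff is β·p = 4/5·p, which plays the role of the discount factor.
Cooperation requires 4/5·p ≥ (26−14)/(26−9) = 12/17, hence p ≥ 15/17.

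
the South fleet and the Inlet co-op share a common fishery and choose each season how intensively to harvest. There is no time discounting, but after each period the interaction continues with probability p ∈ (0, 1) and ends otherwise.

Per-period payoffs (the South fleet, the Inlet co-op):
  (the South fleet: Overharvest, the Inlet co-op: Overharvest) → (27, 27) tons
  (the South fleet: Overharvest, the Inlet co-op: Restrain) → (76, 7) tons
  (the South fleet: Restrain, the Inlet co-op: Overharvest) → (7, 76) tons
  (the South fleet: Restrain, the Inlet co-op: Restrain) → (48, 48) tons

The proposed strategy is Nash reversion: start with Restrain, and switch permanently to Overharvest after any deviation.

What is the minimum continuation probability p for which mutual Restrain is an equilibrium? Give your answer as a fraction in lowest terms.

4/7

With no time discounting, the continuation probability p plays the role of the discount factor.
Grim-trigger IC: 48/(1−p) ≥ 76 + 27p/(1−p) ⇒ p ≥ (76−48)/(76−27) = 4/7.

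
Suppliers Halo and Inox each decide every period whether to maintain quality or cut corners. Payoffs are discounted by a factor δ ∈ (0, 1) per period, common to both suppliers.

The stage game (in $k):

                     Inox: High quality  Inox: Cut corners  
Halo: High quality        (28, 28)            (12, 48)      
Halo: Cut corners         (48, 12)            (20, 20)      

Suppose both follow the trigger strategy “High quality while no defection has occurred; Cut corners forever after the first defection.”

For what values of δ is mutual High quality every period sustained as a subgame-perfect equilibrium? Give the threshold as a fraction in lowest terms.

Under grim trigger the critical discount factor is (T−C)/(T−P) with T = 48, C = 28, P = 20.
δ* = (48−28)/(48−20) = 20/28 = 5/7.

5/7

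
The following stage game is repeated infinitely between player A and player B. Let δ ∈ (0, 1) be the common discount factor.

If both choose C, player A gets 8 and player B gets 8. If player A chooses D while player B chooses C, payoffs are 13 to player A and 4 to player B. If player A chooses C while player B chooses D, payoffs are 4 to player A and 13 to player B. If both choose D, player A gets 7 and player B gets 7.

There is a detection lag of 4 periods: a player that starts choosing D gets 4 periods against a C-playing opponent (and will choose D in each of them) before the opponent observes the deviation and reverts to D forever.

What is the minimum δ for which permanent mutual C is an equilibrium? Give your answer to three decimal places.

0.955

A deviator earns 13 for 4 periods, then 7 forever; cooperating earns 8 forever. Multiplying the IC by (1−δ):
8 ≥ 13(1−δ^4) + 7δ^4, so 6·δ^4 ≥ 5 and δ^4 ≥ 5/6.
δ ≥ (5/6)^(1/4) ≈ 0.955.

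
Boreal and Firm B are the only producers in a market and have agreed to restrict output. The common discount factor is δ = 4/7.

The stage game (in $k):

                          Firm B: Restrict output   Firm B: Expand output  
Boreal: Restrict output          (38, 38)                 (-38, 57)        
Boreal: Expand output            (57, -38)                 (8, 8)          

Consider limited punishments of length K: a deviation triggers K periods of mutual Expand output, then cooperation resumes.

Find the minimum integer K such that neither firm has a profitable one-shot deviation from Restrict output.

2

IC: δ(1−δ^K)/(1−δ) ≥ (57−38)/(38−8) = 19/30.
With δ = 4/7: need 1 − δ^K ≥ 19/30·(1−4/7)/(4/7), i.e. δ^K ≤ 0.5250.
Since (4/7)^1 = 0.5714 and (4/7)^2 = 0.3265, the smallest such K is 2.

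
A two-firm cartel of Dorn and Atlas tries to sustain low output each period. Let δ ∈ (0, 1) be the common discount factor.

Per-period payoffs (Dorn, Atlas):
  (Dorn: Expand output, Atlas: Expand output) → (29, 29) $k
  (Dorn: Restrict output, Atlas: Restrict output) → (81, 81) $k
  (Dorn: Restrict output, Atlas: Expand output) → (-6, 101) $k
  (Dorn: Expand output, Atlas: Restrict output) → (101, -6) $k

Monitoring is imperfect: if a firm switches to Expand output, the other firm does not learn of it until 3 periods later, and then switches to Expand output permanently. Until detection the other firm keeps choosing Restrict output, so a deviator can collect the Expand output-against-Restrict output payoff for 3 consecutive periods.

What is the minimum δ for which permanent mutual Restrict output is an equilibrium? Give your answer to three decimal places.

0.652

The best deviation is to choose Expand output for all 3 undetected periods, earning 101 each, then 29 forever once detected.
Deviation value: 101(1−δ^3)/(1−δ) + 29δ^3/(1−δ); cooperation value: 81/(1−δ).
IC: 81 ≥ 101(1−δ^3) + 29δ^3 = 101 − 72δ^3.
So δ^3 ≥ 20/72 = 5/18, giving δ ≥ (5/18)^(1/3) ≈ 0.652.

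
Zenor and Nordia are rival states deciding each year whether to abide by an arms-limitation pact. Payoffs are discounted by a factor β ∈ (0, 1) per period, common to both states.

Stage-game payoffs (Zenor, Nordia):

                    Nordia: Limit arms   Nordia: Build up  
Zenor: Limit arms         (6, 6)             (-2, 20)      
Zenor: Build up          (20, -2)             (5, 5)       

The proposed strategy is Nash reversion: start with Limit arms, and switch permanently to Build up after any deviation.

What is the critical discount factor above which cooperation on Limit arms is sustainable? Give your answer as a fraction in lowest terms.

14/15

Under grim trigger the critical discount factor is (T−C)/(T−P) with T = 20, C = 6, P = 5.
β* = (20−6)/(20−5) = 14/15.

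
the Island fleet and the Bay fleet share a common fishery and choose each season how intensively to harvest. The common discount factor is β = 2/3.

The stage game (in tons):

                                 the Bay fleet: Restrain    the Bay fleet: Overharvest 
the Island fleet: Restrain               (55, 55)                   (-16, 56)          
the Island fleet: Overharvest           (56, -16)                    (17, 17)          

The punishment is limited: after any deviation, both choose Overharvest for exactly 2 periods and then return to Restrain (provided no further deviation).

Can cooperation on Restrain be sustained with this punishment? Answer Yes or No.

A one-shot deviation gives 56 now, then 17 for 2 periods, then back to 55.
Gain from deviating: (56−55) today; loss: (55−17) in each of the next 2 periods.
No-deviation condition: (55−17)(β+…+β^2) ≥ 56−55, i.e. β+…+β^2 ≥ 1/38.
At β = 2/3: β+…+β^2 = 1.1111 ≥ 0.0263.
So cooperation is sustainable.

Yes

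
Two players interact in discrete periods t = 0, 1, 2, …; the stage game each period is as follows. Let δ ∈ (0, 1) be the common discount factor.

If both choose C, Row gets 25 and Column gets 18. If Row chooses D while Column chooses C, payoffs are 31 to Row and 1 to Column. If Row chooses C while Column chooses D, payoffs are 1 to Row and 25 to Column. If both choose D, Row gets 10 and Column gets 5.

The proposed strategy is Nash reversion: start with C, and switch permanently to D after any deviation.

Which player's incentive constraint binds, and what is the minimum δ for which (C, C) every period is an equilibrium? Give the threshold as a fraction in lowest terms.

Column; δ ≥ 7/20

Row: cooperation gives 25 each period; deviation gives 31 once then 10 forever.
  25/(1−δ) ≥ 31 + 10δ/(1−δ) ⇒ δ ≥ 6/21 = 2/7.
Column: cooperation gives 18 each period; deviation gives 25 once then 5 forever.
  δ ≥ 7/20.
Both must hold, so the binding constraint is Column's: δ ≥ 7/20.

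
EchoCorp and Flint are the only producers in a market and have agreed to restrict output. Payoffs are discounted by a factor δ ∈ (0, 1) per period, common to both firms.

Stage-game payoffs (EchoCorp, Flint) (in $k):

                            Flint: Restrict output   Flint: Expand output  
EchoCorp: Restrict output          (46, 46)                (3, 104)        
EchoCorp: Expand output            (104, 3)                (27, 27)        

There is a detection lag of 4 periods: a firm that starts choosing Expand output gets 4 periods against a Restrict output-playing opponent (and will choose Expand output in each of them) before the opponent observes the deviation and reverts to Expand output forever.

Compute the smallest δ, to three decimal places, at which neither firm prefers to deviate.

0.932

A deviator earns 104 for 4 periods, then 27 forever; cooperating earns 46 forever. Multiplying the IC by (1−δ):
46 ≥ 104(1−δ^4) + 27δ^4, so 77·δ^4 ≥ 58 and δ^4 ≥ 58/77.
δ ≥ (58/77)^(1/4) ≈ 0.932.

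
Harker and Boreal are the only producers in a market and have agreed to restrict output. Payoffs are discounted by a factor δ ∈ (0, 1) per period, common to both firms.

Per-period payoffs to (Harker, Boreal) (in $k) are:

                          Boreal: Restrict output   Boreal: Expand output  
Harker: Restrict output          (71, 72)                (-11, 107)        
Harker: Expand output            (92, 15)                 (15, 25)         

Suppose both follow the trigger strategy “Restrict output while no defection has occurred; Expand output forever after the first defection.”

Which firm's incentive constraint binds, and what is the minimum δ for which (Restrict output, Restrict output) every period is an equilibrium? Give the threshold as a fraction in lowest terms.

For Harker: deviation gain 92−71 = 21, per-period punishment loss 71−15 = 56. IC gives δ ≥ 21/77 = 3/11.
For Boreal: gain 35, loss 47 per period, so δ ≥ 35/82.
The tighter constraint is Boreal's, so cooperation needs δ ≥ 35/82.

Boreal; δ ≥ 35/82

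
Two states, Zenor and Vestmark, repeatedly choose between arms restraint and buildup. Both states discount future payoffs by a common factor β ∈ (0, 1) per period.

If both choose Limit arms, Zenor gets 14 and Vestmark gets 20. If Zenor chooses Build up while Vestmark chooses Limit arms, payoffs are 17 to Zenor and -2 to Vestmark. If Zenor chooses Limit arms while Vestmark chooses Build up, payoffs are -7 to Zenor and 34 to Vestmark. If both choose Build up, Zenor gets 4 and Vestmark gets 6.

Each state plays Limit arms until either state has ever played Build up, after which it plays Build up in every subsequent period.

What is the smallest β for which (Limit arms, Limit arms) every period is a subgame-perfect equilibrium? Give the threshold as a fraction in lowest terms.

1/2

For Zenor: deviation gain 17−14 = 3, per-period punishment loss 14−4 = 10. IC gives β ≥ 3/13.
For Vestmark: gain 14, loss 14 per period, so β ≥ 14/28 = 1/2.
The tighter constraint is Vestmark's, so cooperation needs β ≥ 1/2.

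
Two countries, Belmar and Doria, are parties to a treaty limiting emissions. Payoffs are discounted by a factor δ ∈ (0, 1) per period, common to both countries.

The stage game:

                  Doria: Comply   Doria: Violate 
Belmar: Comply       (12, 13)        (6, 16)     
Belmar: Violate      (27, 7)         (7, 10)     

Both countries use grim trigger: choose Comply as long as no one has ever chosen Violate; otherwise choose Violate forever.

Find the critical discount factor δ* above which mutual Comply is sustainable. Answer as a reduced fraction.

3/4

Belmar: cooperation gives 12 each period; deviation gives 27 once then 7 forever.
  12/(1−δ) ≥ 27 + 7δ/(1−δ) ⇒ δ ≥ 15/20 = 3/4.
Doria: cooperation gives 13 each period; deviation gives 16 once then 10 forever.
  δ ≥ 3/6 = 1/2.
Both must hold, so the binding constraint is Belmar's: δ ≥ 3/4.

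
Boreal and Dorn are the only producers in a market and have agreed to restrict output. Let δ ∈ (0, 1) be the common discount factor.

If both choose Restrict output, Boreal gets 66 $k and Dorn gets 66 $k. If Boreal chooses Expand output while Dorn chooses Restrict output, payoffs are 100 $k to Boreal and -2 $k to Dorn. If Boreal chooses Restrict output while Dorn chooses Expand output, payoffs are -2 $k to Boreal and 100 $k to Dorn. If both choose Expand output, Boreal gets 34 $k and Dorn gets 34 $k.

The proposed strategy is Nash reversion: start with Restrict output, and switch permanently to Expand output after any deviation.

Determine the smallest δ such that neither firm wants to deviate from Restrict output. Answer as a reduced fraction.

One-period gain from deviating is 100 − 66 = 34. The loss is 66 − 34 = 32 in every subsequent period, with present value 32·δ/(1−δ).
Deviation is unprofitable when 32·δ/(1−δ) ≥ 34, i.e. δ/(1−δ) ≥ 17/16.
Equivalently δ ≥ 34/(34+32) = 17/33.

17/33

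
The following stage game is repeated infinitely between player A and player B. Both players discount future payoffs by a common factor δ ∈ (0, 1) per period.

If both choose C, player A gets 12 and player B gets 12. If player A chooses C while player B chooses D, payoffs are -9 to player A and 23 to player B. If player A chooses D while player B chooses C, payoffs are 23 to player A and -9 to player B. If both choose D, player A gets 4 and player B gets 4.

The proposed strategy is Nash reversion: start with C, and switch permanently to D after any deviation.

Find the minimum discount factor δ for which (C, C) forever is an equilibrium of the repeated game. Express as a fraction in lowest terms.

One-period gain from deviating is 23 − 12 = 11. The loss is 12 − 4 = 8 in every subsequent period, with present value 8·δ/(1−δ).
Deviation is unprofitable when 8·δ/(1−δ) ≥ 11, i.e. δ/(1−δ) ≥ 11/8.
Equivalently δ ≥ 11/(11+8) = 11/19.

11/19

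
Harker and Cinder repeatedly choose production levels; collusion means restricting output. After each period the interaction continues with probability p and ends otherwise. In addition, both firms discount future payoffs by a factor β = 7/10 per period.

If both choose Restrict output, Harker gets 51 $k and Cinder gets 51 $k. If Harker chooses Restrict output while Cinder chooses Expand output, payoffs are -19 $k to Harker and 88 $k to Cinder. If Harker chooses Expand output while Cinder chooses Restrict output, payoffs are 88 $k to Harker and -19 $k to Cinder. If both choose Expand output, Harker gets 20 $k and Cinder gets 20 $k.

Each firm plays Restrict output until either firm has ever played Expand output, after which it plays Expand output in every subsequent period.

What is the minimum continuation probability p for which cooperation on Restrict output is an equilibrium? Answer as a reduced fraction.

185/238

With continuation probability p and discount β, the effective per-period discount factor is βp.
Grim-trigger IC: βp ≥ (88−51)/(88−20) = 37/68.
So p ≥ (37/68)/(7/10) = 185/238.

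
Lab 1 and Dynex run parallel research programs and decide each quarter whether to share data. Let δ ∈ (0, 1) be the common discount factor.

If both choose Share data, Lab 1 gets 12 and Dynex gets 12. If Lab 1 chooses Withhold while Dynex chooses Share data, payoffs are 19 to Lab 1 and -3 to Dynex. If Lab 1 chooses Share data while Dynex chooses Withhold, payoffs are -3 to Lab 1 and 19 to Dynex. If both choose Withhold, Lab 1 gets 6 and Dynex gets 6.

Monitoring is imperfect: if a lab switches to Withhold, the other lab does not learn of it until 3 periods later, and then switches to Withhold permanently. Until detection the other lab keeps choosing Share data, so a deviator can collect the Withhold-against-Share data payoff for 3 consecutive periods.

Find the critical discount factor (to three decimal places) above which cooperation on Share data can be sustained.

The best deviation is to choose Withhold for all 3 undetected periods, earning 19 each, then 6 forever once detected.
Deviation value: 19(1−δ^3)/(1−δ) + 6δ^3/(1−δ); cooperation value: 12/(1−δ).
IC: 12 ≥ 19(1−δ^3) + 6δ^3 = 19 − 13δ^3.
So δ^3 ≥ 7/13, giving δ ≥ (7/13)^(1/3) ≈ 0.814.

0.814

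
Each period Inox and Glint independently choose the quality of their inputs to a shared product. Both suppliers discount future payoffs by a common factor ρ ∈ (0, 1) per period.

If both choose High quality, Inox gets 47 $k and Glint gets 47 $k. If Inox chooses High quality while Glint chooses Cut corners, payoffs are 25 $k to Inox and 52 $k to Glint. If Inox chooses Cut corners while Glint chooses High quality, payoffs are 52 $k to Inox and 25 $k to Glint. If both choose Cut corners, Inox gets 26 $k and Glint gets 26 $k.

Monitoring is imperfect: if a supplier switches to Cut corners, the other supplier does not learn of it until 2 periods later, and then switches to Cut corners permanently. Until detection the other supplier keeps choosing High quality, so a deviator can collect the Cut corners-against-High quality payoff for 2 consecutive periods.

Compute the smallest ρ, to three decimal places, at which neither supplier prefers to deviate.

0.439

The best deviation is to choose Cut corners for all 2 undetected periods, earning 52 each, then 26 forever once detected.
Deviation value: 52(1−ρ^2)/(1−ρ) + 26ρ^2/(1−ρ); cooperation value: 47/(1−ρ).
IC: 47 ≥ 52(1−ρ^2) + 26ρ^2 = 52 − 26ρ^2.
So ρ^2 ≥ 5/26, giving ρ ≥ (5/26)^(1/2) ≈ 0.439.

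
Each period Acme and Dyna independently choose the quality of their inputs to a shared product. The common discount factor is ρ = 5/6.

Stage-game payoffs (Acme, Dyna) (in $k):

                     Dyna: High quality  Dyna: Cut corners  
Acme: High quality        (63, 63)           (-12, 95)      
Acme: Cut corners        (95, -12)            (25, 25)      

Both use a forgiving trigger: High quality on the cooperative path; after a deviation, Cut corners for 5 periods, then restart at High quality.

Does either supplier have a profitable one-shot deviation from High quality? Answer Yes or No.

No

A one-shot deviation gives 95 now, then 25 for 5 periods, then back to 63.
Gain from deviating: (95−63) today; loss: (63−25) in each of the next 5 periods.
No-deviation condition: (63−25)(ρ+…+ρ^5) ≥ 95−63, i.e. ρ+…+ρ^5 ≥ 16/19.
At ρ = 5/6: ρ+…+ρ^5 = 2.9906 ≥ 0.8421.
So cooperation is sustainable.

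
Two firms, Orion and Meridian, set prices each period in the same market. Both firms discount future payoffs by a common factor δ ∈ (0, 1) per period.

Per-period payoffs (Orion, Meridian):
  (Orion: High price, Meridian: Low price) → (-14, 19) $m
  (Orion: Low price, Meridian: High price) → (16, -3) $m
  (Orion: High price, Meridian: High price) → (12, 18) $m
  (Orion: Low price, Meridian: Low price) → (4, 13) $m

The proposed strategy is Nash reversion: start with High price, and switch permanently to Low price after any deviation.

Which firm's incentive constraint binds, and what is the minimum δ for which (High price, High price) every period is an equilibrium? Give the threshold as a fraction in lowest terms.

Orion; δ ≥ 1/3

Orion's threshold: (16−12)/(16−4) = 1/3.
Meridian's threshold: (19−18)/(19−13) = 1/6.
1/3 > 1/6, so Orion binds and δ* = 1/3.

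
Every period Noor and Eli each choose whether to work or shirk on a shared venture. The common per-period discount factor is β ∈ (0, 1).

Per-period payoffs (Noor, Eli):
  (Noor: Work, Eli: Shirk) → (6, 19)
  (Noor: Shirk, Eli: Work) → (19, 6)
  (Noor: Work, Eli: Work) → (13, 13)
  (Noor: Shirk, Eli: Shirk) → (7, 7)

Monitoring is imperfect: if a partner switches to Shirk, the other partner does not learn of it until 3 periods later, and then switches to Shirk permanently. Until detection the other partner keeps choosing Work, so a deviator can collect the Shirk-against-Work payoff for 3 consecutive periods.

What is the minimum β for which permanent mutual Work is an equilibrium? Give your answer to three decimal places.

0.794

The best deviation is to choose Shirk for all 3 undetected periods, earning 19 each, then 7 forever once detected.
Deviation value: 19(1−β^3)/(1−β) + 7β^3/(1−β); cooperation value: 13/(1−β).
IC: 13 ≥ 19(1−β^3) + 7β^3 = 19 − 12β^3.
So β^3 ≥ 6/12 = 1/2, giving β ≥ (1/2)^(1/3) ≈ 0.794.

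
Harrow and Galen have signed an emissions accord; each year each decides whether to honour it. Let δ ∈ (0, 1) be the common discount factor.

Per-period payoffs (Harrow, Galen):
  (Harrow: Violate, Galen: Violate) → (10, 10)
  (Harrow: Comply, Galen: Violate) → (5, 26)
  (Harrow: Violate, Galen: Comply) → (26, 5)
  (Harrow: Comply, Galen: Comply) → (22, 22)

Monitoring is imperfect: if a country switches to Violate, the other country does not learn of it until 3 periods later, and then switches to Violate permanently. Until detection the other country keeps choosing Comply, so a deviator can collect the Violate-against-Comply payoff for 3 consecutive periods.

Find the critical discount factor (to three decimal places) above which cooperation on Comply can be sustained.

0.630

A deviator earns 26 for 3 periods, then 10 forever; cooperating earns 22 forever. Multiplying the IC by (1−δ):
22 ≥ 26(1−δ^3) + 10δ^3, so 16·δ^3 ≥ 4 and δ^3 ≥ 1/4.
δ ≥ (1/4)^(1/3) ≈ 0.630.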